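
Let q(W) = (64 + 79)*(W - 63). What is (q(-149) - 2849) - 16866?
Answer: -50031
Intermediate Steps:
q(W) = -9009 + 143*W (q(W) = 143*(-63 + W) = -9009 + 143*W)
(q(-149) - 2849) - 16866 = ((-9009 + 143*(-149)) - 2849) - 16866 = ((-9009 - 21307) - 2849) - 16866 = (-30316 - 2849) - 16866 = -33165 - 16866 = -50031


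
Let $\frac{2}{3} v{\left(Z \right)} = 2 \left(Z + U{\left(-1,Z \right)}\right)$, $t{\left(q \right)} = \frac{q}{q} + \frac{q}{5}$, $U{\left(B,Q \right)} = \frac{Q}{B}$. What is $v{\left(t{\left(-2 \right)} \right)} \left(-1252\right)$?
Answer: $0$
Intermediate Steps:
$t{\left(q \right)} = 1 + \frac{q}{5}$ ($t{\left(q \right)} = 1 + q \frac{1}{5} = 1 + \frac{q}{5}$)
$v{\left(Z \right)} = 0$ ($v{\left(Z \right)} = \frac{3 \cdot 2 \left(Z + \frac{Z}{-1}\right)}{2} = \frac{3 \cdot 2 \left(Z + Z \left(-1\right)\right)}{2} = \frac{3 \cdot 2 \left(Z - Z\right)}{2} = \frac{3 \cdot 2 \cdot 0}{2} = \frac{3}{2} \cdot 0 = 0$)
$v{\left(t{\left(-2 \right)} \right)} \left(-1252\right) = 0 \left(-1252\right) = 0$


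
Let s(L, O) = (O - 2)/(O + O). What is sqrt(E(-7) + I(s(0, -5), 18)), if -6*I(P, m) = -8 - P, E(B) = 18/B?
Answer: I*sqrt(5495)/70 ≈ 1.059*I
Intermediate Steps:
s(L, O) = (-2 + O)/(2*O) (s(L, O) = (-2 + O)/((2*O)) = (-2 + O)*(1/(2*O)) = (-2 + O)/(2*O))
I(P, m) = 4/3 + P/6 (I(P, m) = -(-8 - P)/6 = 4/3 + P/6)
sqrt(E(-7) + I(s(0, -5), 18)) = sqrt(18/(-7) + (4/3 + ((1/2)*(-2 - 5)/(-5))/6)) = sqrt(18*(-1/7) + (4/3 + ((1/2)*(-1/5)*(-7))/6)) = sqrt(-18/7 + (4/3 + (1/6)*(7/10))) = sqrt(-18/7 + (4/3 + 7/60)) = sqrt(-18/7 + 29/20) = sqrt(-157/140) = I*sqrt(5495)/70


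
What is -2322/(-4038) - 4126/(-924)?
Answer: 1567193/310926 ≈ 5.0404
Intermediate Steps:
-2322/(-4038) - 4126/(-924) = -2322*(-1/4038) - 4126*(-1/924) = 387/673 + 2063/462 = 1567193/310926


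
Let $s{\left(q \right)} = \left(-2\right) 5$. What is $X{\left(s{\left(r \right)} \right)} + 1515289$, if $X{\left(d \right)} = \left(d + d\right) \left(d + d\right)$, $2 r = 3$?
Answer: $1515689$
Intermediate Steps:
$r = \frac{3}{2}$ ($r = \frac{1}{2} \cdot 3 = \frac{3}{2} \approx 1.5$)
$s{\left(q \right)} = -10$
$X{\left(d \right)} = 4 d^{2}$ ($X{\left(d \right)} = 2 d 2 d = 4 d^{2}$)
$X{\left(s{\left(r \right)} \right)} + 1515289 = 4 \left(-10\right)^{2} + 1515289 = 4 \cdot 100 + 1515289 = 400 + 1515289 = 1515689$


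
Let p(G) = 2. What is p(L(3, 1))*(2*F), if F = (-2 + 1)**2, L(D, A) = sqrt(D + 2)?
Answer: 4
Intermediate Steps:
L(D, A) = sqrt(2 + D)
F = 1 (F = (-1)**2 = 1)
p(L(3, 1))*(2*F) = 2*(2*1) = 2*2 = 4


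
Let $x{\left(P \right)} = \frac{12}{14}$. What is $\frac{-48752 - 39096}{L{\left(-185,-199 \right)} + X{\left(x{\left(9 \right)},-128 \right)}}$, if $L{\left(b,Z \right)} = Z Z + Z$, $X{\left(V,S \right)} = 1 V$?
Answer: $- \frac{153734}{68955} \approx -2.2295$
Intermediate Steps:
$x{\left(P \right)} = \frac{6}{7}$ ($x{\left(P \right)} = 12 \cdot \frac{1}{14} = \frac{6}{7}$)
$X{\left(V,S \right)} = V$
$L{\left(b,Z \right)} = Z + Z^{2}$ ($L{\left(b,Z \right)} = Z^{2} + Z = Z + Z^{2}$)
$\frac{-48752 - 39096}{L{\left(-185,-199 \right)} + X{\left(x{\left(9 \right)},-128 \right)}} = \frac{-48752 - 39096}{- 199 \left(1 - 199\right) + \frac{6}{7}} = - \frac{87848}{\left(-199\right) \left(-198\right) + \frac{6}{7}} = - \frac{87848}{39402 + \frac{6}{7}} = - \frac{87848}{\frac{275820}{7}} = \left(-87848\right) \frac{7}{275820} = - \frac{153734}{68955}$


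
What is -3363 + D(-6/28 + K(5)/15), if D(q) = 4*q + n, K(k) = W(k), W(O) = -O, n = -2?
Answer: -70711/21 ≈ -3367.2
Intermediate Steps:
K(k) = -k
D(q) = -2 + 4*q (D(q) = 4*q - 2 = -2 + 4*q)
-3363 + D(-6/28 + K(5)/15) = -3363 + (-2 + 4*(-6/28 - 1*5/15)) = -3363 + (-2 + 4*(-6*1/28 - 5*1/15)) = -3363 + (-2 + 4*(-3/14 - ⅓)) = -3363 + (-2 + 4*(-23/42)) = -3363 + (-2 - 46/21) = -3363 - 88/21 = -70711/21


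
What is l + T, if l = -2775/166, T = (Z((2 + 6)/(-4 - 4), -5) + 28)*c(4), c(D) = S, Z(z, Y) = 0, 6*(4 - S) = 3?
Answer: 13493/166 ≈ 81.283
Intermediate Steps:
S = 7/2 (S = 4 - ⅙*3 = 4 - ½ = 7/2 ≈ 3.5000)
c(D) = 7/2
T = 98 (T = (0 + 28)*(7/2) = 28*(7/2) = 98)
l = -2775/166 (l = -2775*1/166 = -2775/166 ≈ -16.717)
l + T = -2775/166 + 98 = 13493/166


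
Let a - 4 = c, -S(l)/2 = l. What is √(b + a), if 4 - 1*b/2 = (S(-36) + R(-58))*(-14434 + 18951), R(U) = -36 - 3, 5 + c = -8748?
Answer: I*√306863 ≈ 553.95*I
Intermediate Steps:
S(l) = -2*l
c = -8753 (c = -5 - 8748 = -8753)
R(U) = -39
a = -8749 (a = 4 - 8753 = -8749)
b = -298114 (b = 8 - 2*(-2*(-36) - 39)*(-14434 + 18951) = 8 - 2*(72 - 39)*4517 = 8 - 66*4517 = 8 - 2*149061 = 8 - 298122 = -298114)
√(b + a) = √(-298114 - 8749) = √(-306863) = I*√306863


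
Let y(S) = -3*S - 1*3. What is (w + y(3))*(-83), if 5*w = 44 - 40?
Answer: 4648/5 ≈ 929.60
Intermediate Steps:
y(S) = -3 - 3*S (y(S) = -3*S - 3 = -3 - 3*S)
w = ⅘ (w = (44 - 40)/5 = (⅕)*4 = ⅘ ≈ 0.80000)
(w + y(3))*(-83) = (⅘ + (-3 - 3*3))*(-83) = (⅘ + (-3 - 9))*(-83) = (⅘ - 12)*(-83) = -56/5*(-83) = 4648/5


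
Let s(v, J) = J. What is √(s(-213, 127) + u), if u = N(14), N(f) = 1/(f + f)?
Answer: √24899/14 ≈ 11.271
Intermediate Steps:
N(f) = 1/(2*f)
u = 1/28 (u = (½)/14 = (½)*(1/14) = 1/28 ≈ 0.035714)
√(s(-213, 127) + u) = √(127 + 1/28) = √(3557/28) = √24899/14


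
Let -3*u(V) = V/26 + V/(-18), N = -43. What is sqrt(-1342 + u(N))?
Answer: 2*I*sqrt(4593498)/117 ≈ 36.637*I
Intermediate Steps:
u(V) = 2*V/351 (u(V) = -(V/26 + V/(-18))/3 = -(V*(1/26) + V*(-1/18))/3 = -(V/26 - V/18)/3 = -(-2)*V/351 = 2*V/351)
sqrt(-1342 + u(N)) = sqrt(-1342 + (2/351)*(-43)) = sqrt(-1342 - 86/351) = sqrt(-471128/351) = 2*I*sqrt(4593498)/117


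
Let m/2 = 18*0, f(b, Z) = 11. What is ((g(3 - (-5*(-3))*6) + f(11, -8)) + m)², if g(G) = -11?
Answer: 0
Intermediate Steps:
m = 0 (m = 2*(18*0) = 2*0 = 0)
((g(3 - (-5*(-3))*6) + f(11, -8)) + m)² = ((-11 + 11) + 0)² = (0 + 0)² = 0² = 0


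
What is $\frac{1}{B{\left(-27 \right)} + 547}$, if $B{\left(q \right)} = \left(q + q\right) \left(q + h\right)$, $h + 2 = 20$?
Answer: $\frac{1}{1033} \approx 0.00096805$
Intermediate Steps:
$h = 18$ ($h = -2 + 20 = 18$)
$B{\left(q \right)} = 2 q \left(18 + q\right)$ ($B{\left(q \right)} = \left(q + q\right) \left(q + 18\right) = 2 q \left(18 + q\right)$)
$\frac{1}{B{\left(-27 \right)} + 547} = \frac{1}{2 \left(-27\right) \left(18 - 27\right) + 547} = \frac{1}{2 \left(-27\right) \left(-9\right) + 547} = \frac{1}{486 + 547} = \frac{1}{1033}$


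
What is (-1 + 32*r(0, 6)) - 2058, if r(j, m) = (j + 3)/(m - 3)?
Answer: -2027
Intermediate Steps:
r(j, m) = (3 + j)/(-3 + m)
(-1 + 32*r(0, 6)) - 2058 = (-1 + 32*((3 + 0)/(-3 + 6))) - 2058 = (-1 + 32*(3/3)) - 2058 = (-1 + 32*((1/3)*3)) - 2058 = (-1 + 32*1) - 2058 = (-1 + 32) - 2058 = 31 - 2058 = -2027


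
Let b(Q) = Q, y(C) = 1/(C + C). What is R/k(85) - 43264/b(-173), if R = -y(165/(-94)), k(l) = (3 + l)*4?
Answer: 2512781251/10047840 ≈ 250.08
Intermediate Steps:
y(C) = 1/(2*C)
k(l) = 12 + 4*l
R = 47/165 (R = -1/(2*(165/(-94))) = -1/(2*(165*(-1/94))) = -1/(2*(-165/94)) = -(-94)/(2*165) = -1*(-47/165) = 47/165 ≈ 0.28485)
R/k(85) - 43264/b(-173) = 47/(165*(12 + 4*85)) - 43264/(-173) = 47/(165*(12 + 340)) - 43264*(-1/173) = (47/165)/352 + 43264/173 = (47/165)*(1/352) + 43264/173 = 47/58080 + 43264/173 = 2512781251/10047840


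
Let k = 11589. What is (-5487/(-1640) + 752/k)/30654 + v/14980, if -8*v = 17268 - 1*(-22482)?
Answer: -72346648299749/218186957341080 ≈ -0.33158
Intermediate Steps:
v = -19875/4 (v = -(17268 - 1*(-22482))/8 = -(17268 + 22482)/8 = -⅛*39750 = -19875/4 ≈ -4968.8)
(-5487/(-1640) + 752/k)/30654 + v/14980 = (-5487/(-1640) + 752/11589)/30654 - 19875/4/14980 = (-5487*(-1/1640) + 752*(1/11589))*(1/30654) - 19875/4*1/14980 = (5487/1640 + 752/11589)*(1/30654) - 3975/11984 = (64822123/19005960)*(1/30654) - 3975/11984 = 64822123/582608697840 - 3975/11984 = -72346648299749/218186957341080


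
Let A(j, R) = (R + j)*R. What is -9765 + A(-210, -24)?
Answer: -4149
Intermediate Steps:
A(j, R) = R*(R + j)
-9765 + A(-210, -24) = -9765 - 24*(-24 - 210) = -9765 - 24*(-234) = -9765 + 5616 = -4149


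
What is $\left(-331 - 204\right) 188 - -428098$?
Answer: $327518$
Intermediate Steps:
$\left(-331 - 204\right) 188 - -428098 = \left(-535\right) 188 + 428098 = -100580 + 428098 = 327518$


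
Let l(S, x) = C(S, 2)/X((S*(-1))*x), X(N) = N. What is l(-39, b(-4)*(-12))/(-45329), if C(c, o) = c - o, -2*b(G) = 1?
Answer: 41/10606986 ≈ 3.8654e-6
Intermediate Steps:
b(G) = -1/2 (b(G) = -1/2*1 = -1/2)
l(S, x) = -(-2 + S)/(S*x) (l(S, x) = (S - 1*2)/(((S*(-1))*x)) = (S - 2)/(((-S)*x)) = (-2 + S)/((-S*x)) = (-2 + S)*(-1/(S*x)) = -(-2 + S)/(S*x))
l(-39, b(-4)*(-12))/(-45329) = ((2 - 1*(-39))/((-39)*((-1/2*(-12)))))/(-45329) = -1/39*(2 + 39)/6*(-1/45329) = -1/39*1/6*41*(-1/45329) = -41/234*(-1/45329) = 41/10606986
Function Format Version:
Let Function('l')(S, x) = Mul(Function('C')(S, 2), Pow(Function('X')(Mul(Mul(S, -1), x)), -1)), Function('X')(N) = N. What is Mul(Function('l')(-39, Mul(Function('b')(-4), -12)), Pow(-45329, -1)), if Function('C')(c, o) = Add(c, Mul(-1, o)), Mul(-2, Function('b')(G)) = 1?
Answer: Rational(41, 10606986) ≈ 3.8654e-6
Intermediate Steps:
Function('b')(G) = Rational(-1, 2) (Function('b')(G) = Mul(Rational(-1, 2), 1) = Rational(-1, 2))
Function('l')(S, x) = Mul(-1, Pow(S, -1), Pow(x, -1), Add(-2, S)) (Function('l')(S, x) = Mul(Add(S, Mul(-1, 2)), Pow(Mul(Mul(S, -1), x), -1)) = Mul(Add(S, -2), Pow(Mul(Mul(-1, S), x), -1)) = Mul(Add(-2, S), Pow(Mul(-1, S, x), -1)) = Mul(Add(-2, S), Mul(-1, Pow(S, -1), Pow(x, -1))) = Mul(-1, Pow(S, -1), Pow(x, -1), Add(-2, S)))
Mul(Function('l')(-39, Mul(Function('b')(-4), -12)), Pow(-45329, -1)) = Mul(Mul(Pow(-39, -1), Pow(Mul(Rational(-1, 2), -12), -1), Add(2, Mul(-1, -39))), Pow(-45329, -1)) = Mul(Mul(Rational(-1, 39), Pow(6, -1), Add(2, 39)), Rational(-1, 45329)) = Mul(Mul(Rational(-1, 39), Rational(1, 6), 41), Rational(-1, 45329)) = Mul(Rational(-41, 234), Rational(-1, 45329)) = Rational(41, 10606986)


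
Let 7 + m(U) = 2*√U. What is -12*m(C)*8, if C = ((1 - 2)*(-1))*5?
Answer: 672 - 192*√5 ≈ 242.68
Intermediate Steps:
C = 5 (C = -1*(-1)*5 = 1*5 = 5)
m(U) = -7 + 2*√U
-12*m(C)*8 = -12*(-7 + 2*√5)*8 = (84 - 24*√5)*8 = 672 - 192*√5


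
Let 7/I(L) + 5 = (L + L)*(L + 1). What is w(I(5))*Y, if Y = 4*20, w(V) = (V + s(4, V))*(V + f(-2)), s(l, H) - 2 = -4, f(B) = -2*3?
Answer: 532304/605 ≈ 879.84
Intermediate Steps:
I(L) = 7/(-5 + 2*L*(1 + L)) (I(L) = 7/(-5 + (L + L)*(L + 1)) = 7/(-5 + (2*L)*(1 + L)) = 7/(-5 + 2*L*(1 + L)))
f(B) = -6
s(l, H) = -2 (s(l, H) = 2 - 4 = -2)
w(V) = (-6 + V)*(-2 + V) (w(V) = (V - 2)*(V - 6) = (-2 + V)*(-6 + V) = (-6 + V)*(-2 + V))
Y = 80
w(I(5))*Y = (12 + (7/(-5 + 2*5 + 2*5**2))**2 - 56/(-5 + 2*5 + 2*5**2))*80 = (12 + (7/(-5 + 10 + 2*25))**2 - 56/(-5 + 10 + 2*25))*80 = (12 + (7/(-5 + 10 + 50))**2 - 56/(-5 + 10 + 50))*80 = (12 + (7/55)**2 - 56/55)*80 = (12 + (7*(1/55))**2 - 56/55)*80 = (12 + (7/55)**2 - 8*7/55)*80 = (12 + 49/3025 - 56/55)*80 = (33269/3025)*80 = 532304/605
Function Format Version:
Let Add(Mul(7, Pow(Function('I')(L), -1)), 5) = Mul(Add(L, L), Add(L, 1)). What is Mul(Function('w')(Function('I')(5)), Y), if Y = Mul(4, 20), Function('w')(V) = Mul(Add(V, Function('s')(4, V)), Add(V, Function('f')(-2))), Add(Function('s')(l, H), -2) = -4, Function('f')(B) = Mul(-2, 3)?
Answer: Rational(532304, 605) ≈ 879.84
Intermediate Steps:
Function('I')(L) = Mul(7, Pow(Add(-5, Mul(2, L, Add(1, L))), -1)) (Function('I')(L) = Mul(7, Pow(Add(-5, Mul(Add(L, L), Add(L, 1))), -1)) = Mul(7, Pow(Add(-5, Mul(Mul(2, L), Add(1, L))), -1)) = Mul(7, Pow(Add(-5, Mul(2, L, Add(1, L))), -1)))
Function('f')(B) = -6
Function('s')(l, H) = -2 (Function('s')(l, H) = Add(2, -4) = -2)
Function('w')(V) = Mul(Add(-6, V), Add(-2, V)) (Function('w')(V) = Mul(Add(V, -2), Add(V, -6)) = Mul(Add(-2, V), Add(-6, V)) = Mul(Add(-6, V), Add(-2, V)))
Y = 80
Mul(Function('w')(Function('I')(5)), Y) = Mul(Add(12, Pow(Mul(7, Pow(Add(-5, Mul(2, 5), Mul(2, Pow(5, 2))), -1)), 2), Mul(-8, Mul(7, Pow(Add(-5, Mul(2, 5), Mul(2, Pow(5, 2))), -1)))), 80) = Mul(Add(12, Pow(Mul(7, Pow(Add(-5, 10, Mul(2, 25)), -1)), 2), Mul(-8, Mul(7, Pow(Add(-5, 10, Mul(2, 25)), -1)))), 80) = Mul(Add(12, Pow(Mul(7, Pow(Add(-5, 10, 50), -1)), 2), Mul(-8, Mul(7, Pow(Add(-5, 10, 50), -1)))), 80) = Mul(Add(12, Pow(Mul(7, Pow(55, -1)), 2), Mul(-8, Mul(7, Pow(55, -1)))), 80) = Mul(Add(12, Pow(Mul(7, Rational(1, 55)), 2), Mul(-8, Mul(7, Rational(1, 55)))), 80) = Mul(Add(12, Pow(Rational(7, 55), 2), Mul(-8, Rational(7, 55))), 80) = Mul(Add(12, Rational(49, 3025), Rational(-56, 55)), 80) = Mul(Rational(33269, 3025), 80) = Rational(532304, 605)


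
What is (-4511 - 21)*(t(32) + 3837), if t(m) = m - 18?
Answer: -17452732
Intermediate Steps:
t(m) = -18 + m
(-4511 - 21)*(t(32) + 3837) = (-4511 - 21)*((-18 + 32) + 3837) = -4532*(14 + 3837) = -4532*3851 = -17452732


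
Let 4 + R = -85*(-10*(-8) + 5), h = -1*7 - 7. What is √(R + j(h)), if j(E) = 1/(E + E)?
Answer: I*√1416891/14 ≈ 85.024*I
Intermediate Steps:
h = -14 (h = -7 - 7 = -14)
j(E) = 1/(2*E)
R = -7229 (R = -4 - 85*(-10*(-8) + 5) = -4 - 85*(80 + 5) = -4 - 85*85 = -4 - 7225 = -7229)
√(R + j(h)) = √(-7229 + (½)/(-14)) = √(-7229 + (½)*(-1/14)) = √(-7229 - 1/28) = √(-202413/28) = I*√1416891/14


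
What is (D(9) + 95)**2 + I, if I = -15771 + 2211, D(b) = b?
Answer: -2744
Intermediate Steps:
I = -13560
(D(9) + 95)**2 + I = (9 + 95)**2 - 13560 = 104**2 - 13560 = 10816 - 13560 = -2744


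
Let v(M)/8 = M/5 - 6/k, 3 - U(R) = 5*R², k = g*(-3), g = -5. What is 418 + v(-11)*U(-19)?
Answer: 189498/5 ≈ 37900.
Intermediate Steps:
k = 15 (k = -5*(-3) = 15)
U(R) = 3 - 5*R²
v(M) = -16/5 + 8*M/5 (v(M) = 8*(M/5 - 6/15) = 8*(M*(⅕) - 6*1/15) = 8*(M/5 - ⅖) = 8*(-⅖ + M/5) = -16/5 + 8*M/5)
418 + v(-11)*U(-19) = 418 + (-16/5 + (8/5)*(-11))*(3 - 5*(-19)²) = 418 + (-16/5 - 88/5)*(3 - 5*361) = 418 - 104*(3 - 1805)/5 = 418 - 104/5*(-1802) = 418 + 187408/5 = 189498/5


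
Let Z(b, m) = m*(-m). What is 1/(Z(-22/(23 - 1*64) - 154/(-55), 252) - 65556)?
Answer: -1/129060 ≈ -7.7483e-6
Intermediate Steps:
Z(b, m) = -m**2
1/(Z(-22/(23 - 1*64) - 154/(-55), 252) - 65556) = 1/(-1*252**2 - 65556) = 1/(-1*63504 - 65556) = 1/(-63504 - 65556) = 1/(-129060) = -1/129060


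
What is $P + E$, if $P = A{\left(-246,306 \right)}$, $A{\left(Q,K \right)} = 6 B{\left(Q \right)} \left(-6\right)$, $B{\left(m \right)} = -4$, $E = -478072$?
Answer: $-477928$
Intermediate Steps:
$A{\left(Q,K \right)} = 144$ ($A{\left(Q,K \right)} = 6 \left(-4\right) \left(-6\right) = \left(-24\right) \left(-6\right) = 144$)
$P = 144$
$P + E = 144 - 478072 = -477928$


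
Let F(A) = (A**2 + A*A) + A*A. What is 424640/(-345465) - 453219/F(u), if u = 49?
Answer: -10641998917/165892293 ≈ -64.150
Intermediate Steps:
F(A) = 3*A**2 (F(A) = (A**2 + A**2) + A**2 = 2*A**2 + A**2 = 3*A**2)
424640/(-345465) - 453219/F(u) = 424640/(-345465) - 453219/(3*49**2) = 424640*(-1/345465) - 453219/(3*2401) = -84928/69093 - 453219/7203 = -84928/69093 - 453219*1/7203 = -84928/69093 - 151073/2401 = -10641998917/165892293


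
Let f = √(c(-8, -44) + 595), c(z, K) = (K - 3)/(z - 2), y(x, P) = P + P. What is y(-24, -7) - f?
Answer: -14 - √59970/10 ≈ -38.489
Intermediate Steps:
y(x, P) = 2*P
c(z, K) = (-3 + K)/(-2 + z)
f = √59970/10 (f = √((-3 - 44)/(-2 - 8) + 595) = √(-47/(-10) + 595) = √(-⅒*(-47) + 595) = √(47/10 + 595) = √(5997/10) = √59970/10 ≈ 24.489)
y(-24, -7) - f = 2*(-7) - √59970/10 = -14 - √59970/10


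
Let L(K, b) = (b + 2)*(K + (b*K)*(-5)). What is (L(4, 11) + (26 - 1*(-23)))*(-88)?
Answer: 242792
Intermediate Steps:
L(K, b) = (2 + b)*(K - 5*K*b) (L(K, b) = (2 + b)*(K + (K*b)*(-5)) = (2 + b)*(K - 5*K*b))
(L(4, 11) + (26 - 1*(-23)))*(-88) = (4*(2 - 9*11 - 5*11²) + (26 - 1*(-23)))*(-88) = (4*(2 - 99 - 5*121) + (26 + 23))*(-88) = (4*(2 - 99 - 605) + 49)*(-88) = (4*(-702) + 49)*(-88) = (-2808 + 49)*(-88) = -2759*(-88) = 242792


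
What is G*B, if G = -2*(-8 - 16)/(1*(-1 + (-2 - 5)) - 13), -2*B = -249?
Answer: -1992/7 ≈ -284.57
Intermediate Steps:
B = 249/2 (B = -1/2*(-249) = 249/2 ≈ 124.50)
G = -16/7 (G = -(-48)/(1*(-1 - 7) - 13) = -(-48)/(1*(-8) - 13) = -(-48)/(-8 - 13) = -(-48)/(-21) = -(-48)*(-1)/21 = -2*8/7 = -16/7 ≈ -2.2857)
G*B = -16/7*249/2 = -1992/7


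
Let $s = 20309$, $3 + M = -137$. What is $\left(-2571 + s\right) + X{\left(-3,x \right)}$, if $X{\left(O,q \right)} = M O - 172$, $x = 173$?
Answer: $17986$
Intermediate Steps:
$M = -140$ ($M = -3 - 137 = -140$)
$X{\left(O,q \right)} = -172 - 140 O$ ($X{\left(O,q \right)} = - 140 O - 172 = -172 - 140 O$)
$\left(-2571 + s\right) + X{\left(-3,x \right)} = \left(-2571 + 20309\right) - -248 = 17738 + \left(-172 + 420\right) = 17738 + 248 = 17986$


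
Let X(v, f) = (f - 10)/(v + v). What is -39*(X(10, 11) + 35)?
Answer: -27339/20 ≈ -1366.9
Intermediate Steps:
X(v, f) = (-10 + f)/(2*v) (X(v, f) = (-10 + f)/((2*v)) = (-10 + f)*(1/(2*v)) = (-10 + f)/(2*v))
-39*(X(10, 11) + 35) = -39*((½)*(-10 + 11)/10 + 35) = -39*((½)*(⅒)*1 + 35) = -39*(1/20 + 35) = -39*701/20 = -27339/20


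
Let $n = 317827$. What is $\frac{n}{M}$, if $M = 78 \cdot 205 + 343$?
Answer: $\frac{317827}{16333} \approx 19.459$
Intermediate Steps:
$M = 16333$ ($M = 15990 + 343 = 16333$)
$\frac{n}{M} = \frac{317827}{16333}$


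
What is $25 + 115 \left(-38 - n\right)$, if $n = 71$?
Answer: $-12510$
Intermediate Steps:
$25 + 115 \left(-38 - n\right) = 25 + 115 \left(-38 - 71\right) = 25 + 115 \left(-109\right) = 25 - 12535 = -12510$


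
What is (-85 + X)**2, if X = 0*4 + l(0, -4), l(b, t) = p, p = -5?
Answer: 8100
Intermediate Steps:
l(b, t) = -5
X = -5 (X = 0*4 - 5 = 0 - 5 = -5)
(-85 + X)**2 = (-85 - 5)**2 = (-90)**2 = 8100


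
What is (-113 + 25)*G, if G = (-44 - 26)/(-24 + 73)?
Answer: 880/7 ≈ 125.71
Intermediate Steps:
G = -10/7 (G = -70/49 = -70*1/49 = -10/7 ≈ -1.4286)
(-113 + 25)*G = (-113 + 25)*(-10/7) = -88*(-10/7) = 880/7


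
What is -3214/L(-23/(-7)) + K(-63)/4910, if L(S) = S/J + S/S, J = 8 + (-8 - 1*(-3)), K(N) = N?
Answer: -41424789/27005 ≈ -1534.0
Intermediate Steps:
J = 3 (J = 8 + (-8 + 3) = 8 - 5 = 3)
L(S) = 1 + S/3 (L(S) = S/3 + S/S = S*(⅓) + 1 = S/3 + 1 = 1 + S/3)
-3214/L(-23/(-7)) + K(-63)/4910 = -3214/(1 + (-23/(-7))/3) - 63/4910 = -3214/(1 + (-23*(-⅐))/3) - 63*1/4910 = -3214/(1 + (⅓)*(23/7)) - 63/4910 = -3214/(1 + 23/21) - 63/4910 = -3214/44/21 - 63/4910 = -3214*21/44 - 63/4910 = -33747/22 - 63/4910 = -41424789/27005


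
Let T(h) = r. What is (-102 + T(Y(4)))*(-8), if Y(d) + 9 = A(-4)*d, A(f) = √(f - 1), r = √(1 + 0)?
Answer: 808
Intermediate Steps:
r = 1 (r = √1 = 1)
A(f) = √(-1 + f)
Y(d) = -9 + I*d*√5 (Y(d) = -9 + √(-1 - 4)*d = -9 + √(-5)*d = -9 + (I*√5)*d = -9 + I*d*√5)
T(h) = 1
(-102 + T(Y(4)))*(-8) = (-102 + 1)*(-8) = -101*(-8) = 808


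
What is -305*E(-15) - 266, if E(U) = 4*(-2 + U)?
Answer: 20474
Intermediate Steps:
E(U) = -8 + 4*U
-305*E(-15) - 266 = -305*(-8 + 4*(-15)) - 266 = -305*(-8 - 60) - 266 = -305*(-68) - 266 = 20740 - 266 = 20474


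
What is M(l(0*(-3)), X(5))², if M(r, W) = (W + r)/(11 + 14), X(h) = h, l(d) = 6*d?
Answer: 1/25 ≈ 0.040000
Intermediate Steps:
M(r, W) = W/25 + r/25 (M(r, W) = (W + r)/25 = (W + r)*(1/25) = W/25 + r/25)
M(l(0*(-3)), X(5))² = ((1/25)*5 + (6*(0*(-3)))/25)² = (⅕ + (6*0)/25)² = (⅕ + (1/25)*0)² = (⅕ + 0)² = (⅕)² = 1/25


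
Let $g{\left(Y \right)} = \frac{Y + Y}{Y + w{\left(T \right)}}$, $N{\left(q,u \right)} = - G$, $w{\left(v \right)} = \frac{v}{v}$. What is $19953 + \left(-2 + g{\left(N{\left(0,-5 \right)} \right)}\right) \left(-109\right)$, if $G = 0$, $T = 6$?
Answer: $20171$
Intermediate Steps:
$w{\left(v \right)} = 1$
$N{\left(q,u \right)} = 0$ ($N{\left(q,u \right)} = \left(-1\right) 0 = 0$)
$g{\left(Y \right)} = \frac{2 Y}{1 + Y}$ ($g{\left(Y \right)} = \frac{Y + Y}{Y + 1} = \frac{2 Y}{1 + Y}$)
$19953 + \left(-2 + g{\left(N{\left(0,-5 \right)} \right)}\right) \left(-109\right) = 19953 + \left(-2 + 2 \cdot 0 \frac{1}{1 + 0}\right) \left(-109\right) = 19953 + \left(-2 + 2 \cdot 0 \cdot 1^{-1}\right) \left(-109\right) = 19953 + \left(-2 + 2 \cdot 0 \cdot 1\right) \left(-109\right) = 19953 + \left(-2 + 0\right) \left(-109\right) = 19953 - -218 = 19953 + 218 = 20171$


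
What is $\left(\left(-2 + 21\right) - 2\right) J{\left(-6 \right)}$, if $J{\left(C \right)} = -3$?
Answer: $-51$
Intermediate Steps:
$\left(\left(-2 + 21\right) - 2\right) J{\left(-6 \right)} = \left(\left(-2 + 21\right) - 2\right) \left(-3\right) = \left(19 - 2\right) \left(-3\right) = 17 \left(-3\right) = -51$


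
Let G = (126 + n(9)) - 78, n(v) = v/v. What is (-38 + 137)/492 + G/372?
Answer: 2539/7626 ≈ 0.33294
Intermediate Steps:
n(v) = 1
G = 49 (G = (126 + 1) - 78 = 127 - 78 = 49)
(-38 + 137)/492 + G/372 = (-38 + 137)/492 + 49/372 = 99*(1/492) + 49*(1/372) = 33/164 + 49/372 = 2539/7626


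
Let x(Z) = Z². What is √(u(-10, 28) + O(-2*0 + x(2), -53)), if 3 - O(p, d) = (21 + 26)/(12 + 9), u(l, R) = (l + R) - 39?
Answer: 5*I*√357/21 ≈ 4.4987*I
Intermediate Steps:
u(l, R) = -39 + R + l (u(l, R) = (R + l) - 39 = -39 + R + l)
O(p, d) = 16/21 (O(p, d) = 3 - (21 + 26)/(12 + 9) = 3 - 47/21 = 16/21)
√(u(-10, 28) + O(-2*0 + x(2), -53)) = √((-39 + 28 - 10) + 16/21) = √(-21 + 16/21) = √(-425/21) = 5*I*√357/21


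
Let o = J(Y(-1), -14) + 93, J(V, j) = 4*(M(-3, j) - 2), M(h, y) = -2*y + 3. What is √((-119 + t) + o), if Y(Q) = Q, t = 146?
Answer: 2*√59 ≈ 15.362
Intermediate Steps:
M(h, y) = 3 - 2*y
J(V, j) = 4 - 8*j (J(V, j) = 4*((3 - 2*j) - 2) = 4*(1 - 2*j) = 4 - 8*j)
o = 209 (o = (4 - 8*(-14)) + 93 = (4 + 112) + 93 = 116 + 93 = 209)
√((-119 + t) + o) = √((-119 + 146) + 209) = √(27 + 209) = √236 = 2*√59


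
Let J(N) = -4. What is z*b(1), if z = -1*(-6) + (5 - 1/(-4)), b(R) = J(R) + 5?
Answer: 45/4 ≈ 11.250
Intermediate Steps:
b(R) = 1 (b(R) = -4 + 5 = 1)
z = 45/4 (z = 6 + (5 - 1*(-¼)) = 6 + (5 + ¼) = 6 + 21/4 = 45/4 ≈ 11.250)
z*b(1) = (45/4)*1 = 45/4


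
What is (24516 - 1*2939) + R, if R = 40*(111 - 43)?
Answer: 24297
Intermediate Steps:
R = 2720 (R = 40*68 = 2720)
(24516 - 1*2939) + R = (24516 - 1*2939) + 2720 = (24516 - 2939) + 2720 = 21577 + 2720 = 24297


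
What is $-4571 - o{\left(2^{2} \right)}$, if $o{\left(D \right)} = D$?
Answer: $-4575$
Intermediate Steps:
$-4571 - o{\left(2^{2} \right)} = -4571 - 2^{2} = -4571 - 4 = -4575$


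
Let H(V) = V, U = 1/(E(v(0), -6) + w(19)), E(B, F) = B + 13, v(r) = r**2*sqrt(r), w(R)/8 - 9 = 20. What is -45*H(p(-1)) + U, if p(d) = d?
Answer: 11026/245 ≈ 45.004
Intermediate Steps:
w(R) = 232 (w(R) = 72 + 8*20 = 72 + 160 = 232)
v(r) = r**(5/2)
E(B, F) = 13 + B
U = 1/245 (U = 1/((13 + 0**(5/2)) + 232) = 1/((13 + 0) + 232) = 1/(13 + 232) = 1/245 ≈ 0.0040816)
-45*H(p(-1)) + U = -45*(-1) + 1/245 = 45 + 1/245 = 11026/245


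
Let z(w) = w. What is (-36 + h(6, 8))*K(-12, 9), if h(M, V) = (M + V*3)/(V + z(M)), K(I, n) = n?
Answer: -2133/7 ≈ -304.71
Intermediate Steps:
h(M, V) = (M + 3*V)/(M + V) (h(M, V) = (M + V*3)/(V + M) = (M + 3*V)/(M + V))
(-36 + h(6, 8))*K(-12, 9) = (-36 + (6 + 3*8)/(6 + 8))*9 = (-36 + (6 + 24)/14)*9 = (-36 + (1/14)*30)*9 = (-36 + 15/7)*9 = -237/7*9 = -2133/7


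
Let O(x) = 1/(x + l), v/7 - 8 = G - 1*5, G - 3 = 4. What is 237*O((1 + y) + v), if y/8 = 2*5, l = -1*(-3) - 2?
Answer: 237/152 ≈ 1.5592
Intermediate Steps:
G = 7 (G = 3 + 4 = 7)
v = 70 (v = 56 + 7*(7 - 1*5) = 56 + 7*(7 - 5) = 56 + 7*2 = 56 + 14 = 70)
l = 1 (l = 3 - 2 = 1)
y = 80 (y = 8*(2*5) = 8*10 = 80)
O(x) = 1/(1 + x) (O(x) = 1/(x + 1) = 1/(1 + x))
237*O((1 + y) + v) = 237/(1 + ((1 + 80) + 70)) = 237/(1 + (81 + 70)) = 237/(1 + 151) = 237/152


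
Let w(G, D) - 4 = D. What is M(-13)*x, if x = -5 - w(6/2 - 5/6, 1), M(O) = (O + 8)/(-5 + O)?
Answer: -25/9 ≈ -2.7778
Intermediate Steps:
w(G, D) = 4 + D
M(O) = (8 + O)/(-5 + O)
x = -10 (x = -5 - (4 + 1) = -5 - 1*5 = -5 - 5 = -10)
M(-13)*x = ((8 - 13)/(-5 - 13))*(-10) = (-5/(-18))*(-10) = -1/18*(-5)*(-10) = (5/18)*(-10) = -25/9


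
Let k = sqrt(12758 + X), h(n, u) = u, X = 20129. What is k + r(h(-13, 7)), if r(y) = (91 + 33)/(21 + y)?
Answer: 31/7 + sqrt(32887) ≈ 185.78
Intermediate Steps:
k = sqrt(32887) (k = sqrt(12758 + 20129) = sqrt(32887) ≈ 181.35)
r(y) = 124/(21 + y)
k + r(h(-13, 7)) = sqrt(32887) + 124/(21 + 7) = sqrt(32887) + 124/28 = sqrt(32887) + 124*(1/28) = sqrt(32887) + 31/7 = 31/7 + sqrt(32887)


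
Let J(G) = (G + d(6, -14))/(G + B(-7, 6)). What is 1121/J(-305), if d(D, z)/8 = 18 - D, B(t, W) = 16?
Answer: 17051/11 ≈ 1550.1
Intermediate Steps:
d(D, z) = 144 - 8*D (d(D, z) = 8*(18 - D) = 144 - 8*D)
J(G) = (96 + G)/(16 + G) (J(G) = (G + (144 - 8*6))/(G + 16) = (G + (144 - 48))/(16 + G) = (G + 96)/(16 + G) = (96 + G)/(16 + G))
1121/J(-305) = 1121/(((96 - 305)/(16 - 305))) = 1121/((-209/(-289))) = 1121/((-1/289*(-209))) = 1121/(209/289) = 1121*(289/209) = 17051/11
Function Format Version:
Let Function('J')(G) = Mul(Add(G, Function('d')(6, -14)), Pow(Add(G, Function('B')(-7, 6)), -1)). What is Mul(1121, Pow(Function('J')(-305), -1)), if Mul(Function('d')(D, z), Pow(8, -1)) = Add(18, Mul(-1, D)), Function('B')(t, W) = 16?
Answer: Rational(17051, 11) ≈ 1550.1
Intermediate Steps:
Function('d')(D, z) = Add(144, Mul(-8, D)) (Function('d')(D, z) = Mul(8, Add(18, Mul(-1, D))) = Add(144, Mul(-8, D)))
Function('J')(G) = Mul(Pow(Add(16, G), -1), Add(96, G)) (Function('J')(G) = Mul(Add(G, Add(144, Mul(-8, 6))), Pow(Add(G, 16), -1)) = Mul(Add(G, Add(144, -48)), Pow(Add(16, G), -1)) = Mul(Add(G, 96), Pow(Add(16, G), -1)) = Mul(Add(96, G), Pow(Add(16, G), -1)) = Mul(Pow(Add(16, G), -1), Add(96, G)))
Mul(1121, Pow(Function('J')(-305), -1)) = Mul(1121, Pow(Mul(Pow(Add(16, -305), -1), Add(96, -305)), -1)) = Mul(1121, Pow(Mul(Pow(-289, -1), -209), -1)) = Mul(1121, Pow(Mul(Rational(-1, 289), -209), -1)) = Mul(1121, Pow(Rational(209, 289), -1)) = Mul(1121, Rational(289, 209)) = Rational(17051, 11)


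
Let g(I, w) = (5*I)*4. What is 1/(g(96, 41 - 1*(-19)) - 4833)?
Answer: -1/2913 ≈ -0.00034329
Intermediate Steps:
g(I, w) = 20*I
1/(g(96, 41 - 1*(-19)) - 4833) = 1/(20*96 - 4833) = 1/(1920 - 4833) = 1/(-2913) = -1/2913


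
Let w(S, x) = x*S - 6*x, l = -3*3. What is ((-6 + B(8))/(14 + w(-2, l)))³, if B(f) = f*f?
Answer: 24389/79507 ≈ 0.30675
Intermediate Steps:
l = -9
w(S, x) = -6*x + S*x (w(S, x) = S*x - 6*x = -6*x + S*x)
B(f) = f²
((-6 + B(8))/(14 + w(-2, l)))³ = ((-6 + 8²)/(14 - 9*(-6 - 2)))³ = ((-6 + 64)/(14 - 9*(-8)))³ = (58/(14 + 72))³ = (58/86)³ = (58*(1/86))³ = (29/43)³ = 24389/79507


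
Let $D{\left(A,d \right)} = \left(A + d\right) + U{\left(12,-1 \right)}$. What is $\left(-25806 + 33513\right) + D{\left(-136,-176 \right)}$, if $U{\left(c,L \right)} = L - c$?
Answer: $7382$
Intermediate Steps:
$D{\left(A,d \right)} = -13 + A + d$ ($D{\left(A,d \right)} = \left(A + d\right) - 13 = -13 + A + d$)
$\left(-25806 + 33513\right) + D{\left(-136,-176 \right)} = \left(-25806 + 33513\right) - 325 = 7707 - 325 = 7382$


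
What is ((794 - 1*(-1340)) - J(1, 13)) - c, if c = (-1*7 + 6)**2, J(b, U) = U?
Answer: 2120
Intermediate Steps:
c = 1 (c = (-7 + 6)**2 = (-1)**2 = 1)
((794 - 1*(-1340)) - J(1, 13)) - c = ((794 - 1*(-1340)) - 1*13) - 1*1 = ((794 + 1340) - 13) - 1 = (2134 - 13) - 1 = 2121 - 1 = 2120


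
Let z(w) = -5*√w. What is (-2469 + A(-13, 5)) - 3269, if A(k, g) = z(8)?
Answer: -5738 - 10*√2 ≈ -5752.1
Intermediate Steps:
A(k, g) = -10*√2
(-2469 + A(-13, 5)) - 3269 = (-2469 - 10*√2) - 3269 = -5738 - 10*√2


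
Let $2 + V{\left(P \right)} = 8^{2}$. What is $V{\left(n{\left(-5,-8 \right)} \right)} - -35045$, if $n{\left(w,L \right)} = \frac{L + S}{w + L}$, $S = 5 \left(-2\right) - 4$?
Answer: $35107$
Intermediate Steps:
$S = -14$ ($S = -10 - 4 = -14$)
$n{\left(w,L \right)} = \frac{-14 + L}{L + w}$ ($n{\left(w,L \right)} = \frac{L - 14}{w + L} = \frac{-14 + L}{L + w}$)
$V{\left(P \right)} = 62$ ($V{\left(P \right)} = -2 + 8^{2} = -2 + 64 = 62$)
$V{\left(n{\left(-5,-8 \right)} \right)} - -35045 = 62 - -35045 = 62 + 35045 = 35107$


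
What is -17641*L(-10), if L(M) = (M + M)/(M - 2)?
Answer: -88205/3 ≈ -29402.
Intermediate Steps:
L(M) = 2*M/(-2 + M) (L(M) = (2*M)/(-2 + M) = 2*M/(-2 + M))
-17641*L(-10) = -35282*(-10)/(-2 - 10) = -35282*(-10)/(-12) = -35282*(-10)*(-1)/12 = -17641*5/3 = -88205/3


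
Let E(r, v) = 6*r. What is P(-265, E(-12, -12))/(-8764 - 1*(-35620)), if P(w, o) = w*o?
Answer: 265/373 ≈ 0.71046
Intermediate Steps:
P(w, o) = o*w
P(-265, E(-12, -12))/(-8764 - 1*(-35620)) = ((6*(-12))*(-265))/(-8764 - 1*(-35620)) = (-72*(-265))/(-8764 + 35620) = 19080/26856 = 19080*(1/26856) = 265/373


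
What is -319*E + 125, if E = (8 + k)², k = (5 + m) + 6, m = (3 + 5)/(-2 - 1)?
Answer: -764794/9 ≈ -84977.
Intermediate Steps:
m = -8/3 (m = 8/(-3) = 8*(-⅓) = -8/3 ≈ -2.6667)
k = 25/3 (k = (5 - 8/3) + 6 = 7/3 + 6 = 25/3 ≈ 8.3333)
E = 2401/9 (E = (8 + 25/3)² = (49/3)² = 2401/9 ≈ 266.78)
-319*E + 125 = -319*2401/9 + 125 = -765919/9 + 125 = -764794/9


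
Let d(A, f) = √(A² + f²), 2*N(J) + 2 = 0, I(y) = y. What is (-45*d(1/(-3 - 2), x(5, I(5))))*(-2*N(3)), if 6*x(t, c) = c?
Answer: -3*√661 ≈ -77.130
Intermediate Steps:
N(J) = -1 (N(J) = -1 + (½)*0 = -1 + 0 = -1)
x(t, c) = c/6
(-45*d(1/(-3 - 2), x(5, I(5))))*(-2*N(3)) = (-45*√((1/(-3 - 2))² + ((⅙)*5)²))*(-2*(-1)) = -45*√((1/(-5))² + (⅚)²)*2 = -45*√((-⅕)² + 25/36)*2 = -45*√(1/25 + 25/36)*2 = -3*√661/2*2 = -3*√661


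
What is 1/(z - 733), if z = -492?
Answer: -1/1225 ≈ -0.00081633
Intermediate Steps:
1/(z - 733) = 1/(-492 - 733) = 1/(-1225) = -1/1225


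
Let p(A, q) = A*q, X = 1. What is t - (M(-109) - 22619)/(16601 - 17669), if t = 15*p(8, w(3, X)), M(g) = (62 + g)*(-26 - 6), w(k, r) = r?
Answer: 107045/1068 ≈ 100.23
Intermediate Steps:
M(g) = -1984 - 32*g (M(g) = (62 + g)*(-32) = -1984 - 32*g)
t = 120 (t = 15*(8*1) = 15*8 = 120)
t - (M(-109) - 22619)/(16601 - 17669) = 120 - ((-1984 - 32*(-109)) - 22619)/(16601 - 17669) = 120 - ((-1984 + 3488) - 22619)/(-1068) = 120 - (1504 - 22619)*(-1)/1068 = 120 - (-21115)*(-1)/1068 = 120 - 1*21115/1068 = 120 - 21115/1068 = 107045/1068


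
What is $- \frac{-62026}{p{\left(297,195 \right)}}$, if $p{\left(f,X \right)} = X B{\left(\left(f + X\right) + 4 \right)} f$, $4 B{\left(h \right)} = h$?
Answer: $\frac{31013}{3590730} \approx 0.008637$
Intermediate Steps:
$B{\left(h \right)} = \frac{h}{4}$
$p{\left(f,X \right)} = X f \left(1 + \frac{X}{4} + \frac{f}{4}\right)$ ($p{\left(f,X \right)} = X \frac{\left(f + X\right) + 4}{4} f = X \frac{\left(X + f\right) + 4}{4} f = X \frac{4 + X + f}{4} f = X \left(1 + \frac{X}{4} + \frac{f}{4}\right) f = X f \left(1 + \frac{X}{4} + \frac{f}{4}\right)$)
$- \frac{-62026}{p{\left(297,195 \right)}} = - \frac{-62026}{\frac{1}{4} \cdot 195 \cdot 297 \left(4 + 195 + 297\right)} = - \frac{-62026}{\frac{1}{4} \cdot 195 \cdot 297 \cdot 496} = - \frac{-62026}{7181460} = \left(-1\right) \left(- \frac{31013}{3590730}\right) = \frac{31013}{3590730}$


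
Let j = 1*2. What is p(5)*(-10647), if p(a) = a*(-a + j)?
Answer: 159705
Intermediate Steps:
j = 2
p(a) = a*(2 - a) (p(a) = a*(-a + 2) = a*(2 - a))
p(5)*(-10647) = (5*(2 - 1*5))*(-10647) = (5*(2 - 5))*(-10647) = (5*(-3))*(-10647) = -15*(-10647) = 159705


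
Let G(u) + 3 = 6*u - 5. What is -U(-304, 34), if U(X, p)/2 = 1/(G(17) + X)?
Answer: 1/105 ≈ 0.0095238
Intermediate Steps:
G(u) = -8 + 6*u (G(u) = -3 + (6*u - 5) = -3 + (-5 + 6*u) = -8 + 6*u)
U(X, p) = 2/(94 + X) (U(X, p) = 2/((-8 + 6*17) + X) = 2/((-8 + 102) + X) = 2/(94 + X))
-U(-304, 34) = -2/(94 - 304) = -2/(-210) = -2*(-1)/210 = -1*(-1/105) = 1/105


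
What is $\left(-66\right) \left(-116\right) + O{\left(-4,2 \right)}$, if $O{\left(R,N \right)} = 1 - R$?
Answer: $7661$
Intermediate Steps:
$\left(-66\right) \left(-116\right) + O{\left(-4,2 \right)} = \left(-66\right) \left(-116\right) + \left(1 - -4\right) = 7656 + \left(1 + 4\right) = 7656 + 5 = 7661$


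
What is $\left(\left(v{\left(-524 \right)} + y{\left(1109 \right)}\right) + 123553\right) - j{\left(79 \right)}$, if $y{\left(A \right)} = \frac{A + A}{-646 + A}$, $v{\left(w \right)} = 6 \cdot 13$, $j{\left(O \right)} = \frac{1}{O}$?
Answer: $\frac{4522225846}{36577} \approx 1.2364 \cdot 10^{5}$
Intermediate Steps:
$v{\left(w \right)} = 78$
$y{\left(A \right)} = \frac{2 A}{-646 + A}$
$\left(\left(v{\left(-524 \right)} + y{\left(1109 \right)}\right) + 123553\right) - j{\left(79 \right)} = \left(\left(78 + 2 \cdot 1109 \frac{1}{-646 + 1109}\right) + 123553\right) - \frac{1}{79} = \left(\left(78 + 2 \cdot 1109 \cdot \frac{1}{463}\right) + 123553\right) - \frac{1}{79} = \left(\left(78 + \frac{2218}{463}\right) + 123553\right) - \frac{1}{79} = \left(\frac{38332}{463} + 123553\right) - \frac{1}{79} = \frac{57243371}{463} - \frac{1}{79} = \frac{4522225846}{36577}$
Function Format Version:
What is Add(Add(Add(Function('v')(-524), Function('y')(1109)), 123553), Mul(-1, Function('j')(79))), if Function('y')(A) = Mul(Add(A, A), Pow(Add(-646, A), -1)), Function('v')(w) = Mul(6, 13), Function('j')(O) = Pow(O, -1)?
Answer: Rational(4522225846, 36577) ≈ 1.2364e+5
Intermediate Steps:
Function('v')(w) = 78
Function('y')(A) = Mul(2, A, Pow(Add(-646, A), -1)) (Function('y')(A) = Mul(Mul(2, A), Pow(Add(-646, A), -1)) = Mul(2, A, Pow(Add(-646, A), -1)))
Add(Add(Add(Function('v')(-524), Function('y')(1109)), 123553), Mul(-1, Function('j')(79))) = Add(Add(Add(78, Mul(2, 1109, Pow(Add(-646, 1109), -1))), 123553), Mul(-1, Pow(79, -1))) = Add(Add(Add(78, Mul(2, 1109, Pow(463, -1))), 123553), Mul(-1, Rational(1, 79))) = Add(Add(Add(78, Mul(2, 1109, Rational(1, 463))), 123553), Rational(-1, 79)) = Add(Add(Add(78, Rational(2218, 463)), 123553), Rational(-1, 79)) = Add(Add(Rational(38332, 463), 123553), Rational(-1, 79)) = Add(Rational(57243371, 463), Rational(-1, 79)) = Rational(4522225846, 36577)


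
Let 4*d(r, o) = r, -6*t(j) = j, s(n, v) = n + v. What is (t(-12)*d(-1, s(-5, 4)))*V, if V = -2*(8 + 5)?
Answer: 13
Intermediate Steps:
t(j) = -j/6
d(r, o) = r/4
V = -26 (V = -2*13 = -26)
(t(-12)*d(-1, s(-5, 4)))*V = ((-⅙*(-12))*((¼)*(-1)))*(-26) = (2*(-¼))*(-26) = -½*(-26) = 13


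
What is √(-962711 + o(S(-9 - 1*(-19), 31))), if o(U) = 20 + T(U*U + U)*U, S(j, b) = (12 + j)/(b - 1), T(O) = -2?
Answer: I*√216605805/15 ≈ 981.17*I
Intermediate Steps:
S(j, b) = (12 + j)/(-1 + b)
o(U) = 20 - 2*U
√(-962711 + o(S(-9 - 1*(-19), 31))) = √(-962711 + (20 - 2*(12 + (-9 - 1*(-19)))/(-1 + 31))) = √(-962711 + (20 - 2*(12 + (-9 + 19))/30)) = √(-962711 + (20 - (12 + 10)/15)) = √(-962711 + (20 - 22/15)) = √(-962711 + 278/15) = √(-14440387/15) = I*√216605805/15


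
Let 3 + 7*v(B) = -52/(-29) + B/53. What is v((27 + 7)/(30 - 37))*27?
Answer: -377217/75313 ≈ -5.0087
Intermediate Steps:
v(B) = -5/29 + B/371 (v(B) = -3/7 + (-52/(-29) + B/53)/7 = -3/7 + (-52*(-1/29) + B*(1/53))/7 = -3/7 + (52/29 + B/53)/7 = -3/7 + (52/203 + B/371) = -5/29 + B/371)
v((27 + 7)/(30 - 37))*27 = (-5/29 + ((27 + 7)/(30 - 37))/371)*27 = (-5/29 + (34/(-7))/371)*27 = (-5/29 + (34*(-⅐))/371)*27 = (-5/29 + (1/371)*(-34/7))*27 = (-5/29 - 34/2597)*27 = -13971/75313*27 = -377217/75313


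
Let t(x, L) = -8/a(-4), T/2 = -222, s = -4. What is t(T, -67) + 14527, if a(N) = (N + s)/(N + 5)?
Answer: 14528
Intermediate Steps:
T = -444 (T = 2*(-222) = -444)
a(N) = (-4 + N)/(5 + N) (a(N) = (N - 4)/(N + 5) = (-4 + N)/(5 + N))
t(x, L) = 1 (t(x, L) = -8*(5 - 4)/(-4 - 4) = -8/(-8/1) = -8/(1*(-8)) = -8/(-8) = -8*(-⅛) = 1)
t(T, -67) + 14527 = 1 + 14527 = 14528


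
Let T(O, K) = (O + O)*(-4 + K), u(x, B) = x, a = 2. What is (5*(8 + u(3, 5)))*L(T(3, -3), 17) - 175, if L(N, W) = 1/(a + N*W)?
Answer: -124655/712 ≈ -175.08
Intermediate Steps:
T(O, K) = 2*O*(-4 + K) (T(O, K) = (2*O)*(-4 + K) = 2*O*(-4 + K))
L(N, W) = 1/(2 + N*W)
(5*(8 + u(3, 5)))*L(T(3, -3), 17) - 175 = (5*(8 + 3))/(2 + (2*3*(-4 - 3))*17) - 175 = (5*11)/(2 + (2*3*(-7))*17) - 175 = 55/(2 - 42*17) - 175 = 55/(2 - 714) - 175 = 55/(-712) - 175 = 55*(-1/712) - 175 = -55/712 - 175 = -124655/712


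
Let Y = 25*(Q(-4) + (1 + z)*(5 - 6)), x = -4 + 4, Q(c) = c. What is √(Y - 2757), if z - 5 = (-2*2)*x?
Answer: I*√3007 ≈ 54.836*I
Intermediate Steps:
x = 0
z = 5 (z = 5 - 2*2*0 = 5 - 4*0 = 5 + 0 = 5)
Y = -250 (Y = 25*(-4 + (1 + 5)*(5 - 6)) = 25*(-4 + 6*(-1)) = 25*(-4 - 6) = 25*(-10) = -250)
√(Y - 2757) = √(-250 - 2757) = √(-3007) = I*√3007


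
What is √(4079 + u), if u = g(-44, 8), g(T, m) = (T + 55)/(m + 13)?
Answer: √1799070/21 ≈ 63.871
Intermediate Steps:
g(T, m) = (55 + T)/(13 + m)
u = 11/21 (u = (55 - 44)/(13 + 8) = 11/21 ≈ 0.52381)
√(4079 + u) = √(4079 + 11/21) = √(85670/21) = √1799070/21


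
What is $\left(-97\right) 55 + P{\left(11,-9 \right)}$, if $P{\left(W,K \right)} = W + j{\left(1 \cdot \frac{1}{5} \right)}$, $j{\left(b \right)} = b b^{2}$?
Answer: $- \frac{665499}{125} \approx -5324.0$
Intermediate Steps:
$j{\left(b \right)} = b^{3}$
$P{\left(W,K \right)} = \frac{1}{125} + W$ ($P{\left(W,K \right)} = W + \left(1 \cdot \frac{1}{5}\right)^{3} = W + \left(\frac{1}{5}\right)^{3} = W + \frac{1}{125} = \frac{1}{125} + W$)
$\left(-97\right) 55 + P{\left(11,-9 \right)} = \left(-97\right) 55 + \left(\frac{1}{125} + 11\right) = -5335 + \frac{1376}{125} = - \frac{665499}{125}$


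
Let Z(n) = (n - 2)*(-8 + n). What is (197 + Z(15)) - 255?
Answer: 33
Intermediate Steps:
Z(n) = (-8 + n)*(-2 + n) (Z(n) = (-2 + n)*(-8 + n) = (-8 + n)*(-2 + n))
(197 + Z(15)) - 255 = (197 + (16 + 15² - 10*15)) - 255 = (197 + (16 + 225 - 150)) - 255 = (197 + 91) - 255 = 288 - 255 = 33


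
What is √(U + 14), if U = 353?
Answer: √367 ≈ 19.157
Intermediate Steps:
√(U + 14) = √(353 + 14) = √367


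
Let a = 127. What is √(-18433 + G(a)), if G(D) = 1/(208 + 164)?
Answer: 5*I*√25508319/186 ≈ 135.77*I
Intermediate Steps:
G(D) = 1/372
√(-18433 + G(a)) = √(-18433 + 1/372) = √(-6857075/372) = 5*I*√25508319/186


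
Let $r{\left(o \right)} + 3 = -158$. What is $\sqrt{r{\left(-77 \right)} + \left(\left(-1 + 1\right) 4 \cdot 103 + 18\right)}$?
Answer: $i \sqrt{143} \approx 11.958 i$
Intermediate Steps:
$r{\left(o \right)} = -161$ ($r{\left(o \right)} = -3 - 158 = -161$)
$\sqrt{r{\left(-77 \right)} + \left(\left(-1 + 1\right) 4 \cdot 103 + 18\right)} = \sqrt{-161 + \left(\left(-1 + 1\right) 4 \cdot 103 + 18\right)} = \sqrt{-161 + \left(0 \cdot 4 \cdot 103 + 18\right)} = \sqrt{-161 + \left(0 \cdot 103 + 18\right)} = \sqrt{-161 + \left(0 + 18\right)} = \sqrt{-161 + 18} = \sqrt{-143} = i \sqrt{143}$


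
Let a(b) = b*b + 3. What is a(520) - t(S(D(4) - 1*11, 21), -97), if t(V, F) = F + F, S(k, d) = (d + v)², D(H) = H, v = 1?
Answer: 270597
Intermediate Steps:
S(k, d) = (1 + d)² (S(k, d) = (d + 1)² = (1 + d)²)
a(b) = 3 + b² (a(b) = b² + 3 = 3 + b²)
t(V, F) = 2*F
a(520) - t(S(D(4) - 1*11, 21), -97) = (3 + 520²) - 2*(-97) = (3 + 270400) - 1*(-194) = 270403 + 194 = 270597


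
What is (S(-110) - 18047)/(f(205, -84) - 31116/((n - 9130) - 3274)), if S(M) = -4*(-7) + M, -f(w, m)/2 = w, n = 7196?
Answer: 2622662/58449 ≈ 44.871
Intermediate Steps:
f(w, m) = -2*w
S(M) = 28 + M
(S(-110) - 18047)/(f(205, -84) - 31116/((n - 9130) - 3274)) = ((28 - 110) - 18047)/(-2*205 - 31116/((7196 - 9130) - 3274)) = (-82 - 18047)/(-410 - 31116/(-1934 - 3274)) = -18129/(-410 - 31116/(-5208)) = -18129/(-410 - 31116*(-1/5208)) = -18129/(-410 + 2593/434) = -18129/(-175347/434) = -18129*(-434/175347) = 2622662/58449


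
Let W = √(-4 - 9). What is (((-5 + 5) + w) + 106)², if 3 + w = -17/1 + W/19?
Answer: (1634 + I*√13)²/361 ≈ 7396.0 + 32.64*I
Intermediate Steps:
W = I*√13 (W = √(-13) = I*√13 ≈ 3.6056*I)
w = -20 + I*√13/19 (w = -3 + (-17/1 + (I*√13)/19) = -3 + (-17*1 + (I*√13)*(1/19)) = -3 + (-17 + I*√13/19) = -20 + I*√13/19 ≈ -20.0 + 0.18977*I)
(((-5 + 5) + w) + 106)² = (((-5 + 5) + (-20 + I*√13/19)) + 106)² = ((0 + (-20 + I*√13/19)) + 106)² = ((-20 + I*√13/19) + 106)² = (86 + I*√13/19)²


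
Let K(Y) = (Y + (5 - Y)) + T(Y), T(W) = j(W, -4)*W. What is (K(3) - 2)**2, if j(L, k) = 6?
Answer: 441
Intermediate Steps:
T(W) = 6*W
K(Y) = 5 + 6*Y (K(Y) = (Y + (5 - Y)) + 6*Y = 5 + 6*Y)
(K(3) - 2)**2 = ((5 + 6*3) - 2)**2 = ((5 + 18) - 2)**2 = (23 - 2)**2 = 21**2 = 441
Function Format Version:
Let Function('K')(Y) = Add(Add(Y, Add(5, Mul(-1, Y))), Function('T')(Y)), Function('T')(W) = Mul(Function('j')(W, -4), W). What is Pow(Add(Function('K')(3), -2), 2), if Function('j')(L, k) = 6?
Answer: 441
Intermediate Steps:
Function('T')(W) = Mul(6, W)
Function('K')(Y) = Add(5, Mul(6, Y)) (Function('K')(Y) = Add(Add(Y, Add(5, Mul(-1, Y))), Mul(6, Y)) = Add(5, Mul(6, Y)))
Pow(Add(Function('K')(3), -2), 2) = Pow(Add(Add(5, Mul(6, 3)), -2), 2) = Pow(Add(Add(5, 18), -2), 2) = Pow(Add(23, -2), 2) = Pow(21, 2) = 441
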